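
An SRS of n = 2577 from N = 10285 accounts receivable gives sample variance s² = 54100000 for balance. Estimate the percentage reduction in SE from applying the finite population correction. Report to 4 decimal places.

13.4297

f = n/N = 2577/10285 = 0.25055907.
SE_no-fpc = √(s²/n) = 144.891; SE_fpc = √((1−f)s²/n) = 125.43251.
Ratio = √(1−f) = 0.86570257. Reduction = 100·(1 − 0.86570257) = 13.4297%.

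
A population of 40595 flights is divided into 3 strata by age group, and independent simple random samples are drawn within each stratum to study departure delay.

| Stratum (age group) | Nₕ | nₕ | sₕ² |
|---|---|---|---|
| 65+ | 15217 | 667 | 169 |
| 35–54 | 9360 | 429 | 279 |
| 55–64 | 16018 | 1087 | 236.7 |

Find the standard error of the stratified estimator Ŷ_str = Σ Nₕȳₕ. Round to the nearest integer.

Var(Ŷ_str) = Σₕ Nₕ²(1 − fₕ)sₕ²/nₕ.
65+: 15217²·(1 − 667/15217)·169/667 = 5.6098714 × 10^7.
35–54: 9360²·(1 − 429/9360)·279/429 = 5.4365433 × 10^7.
55–64: 16018²·(1 − 1087/16018)·236.7/1087 = 5.2079391 × 10^7.
Sum = 1.6254354 × 10^8.
SE = √(1.6254354 × 10^8) = 12749.

12749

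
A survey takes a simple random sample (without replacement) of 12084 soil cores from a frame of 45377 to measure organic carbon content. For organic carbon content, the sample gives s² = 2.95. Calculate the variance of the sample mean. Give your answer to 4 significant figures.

Under SRS without replacement, Var(ȳ) = (1 − f)·s²/n with f = n/N = 12084/45377 = 0.26630231.
Var(ȳ) = (1 − 0.26630231)·2.95/12084 = 0.73369769·2.4412446 × 10^-4 = 1.7911355 × 10^-4.

1.791 × 10^-4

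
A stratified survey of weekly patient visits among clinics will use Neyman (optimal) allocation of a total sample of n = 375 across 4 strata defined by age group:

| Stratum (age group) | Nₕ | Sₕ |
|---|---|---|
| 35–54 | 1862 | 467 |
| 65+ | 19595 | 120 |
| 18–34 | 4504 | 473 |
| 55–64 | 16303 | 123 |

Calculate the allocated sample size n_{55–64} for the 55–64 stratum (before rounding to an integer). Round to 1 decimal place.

Neyman allocation: nₕ = n·NₕSₕ / Σⱼ NⱼSⱼ.
Σ NⱼSⱼ = 1862·467 + 19595·120 + 4504·473 + 16303·123 = 7.356615 × 10^6.
n_{55–64} = 375·16303·123 / (7.356615 × 10^6) = 102.2.

102.2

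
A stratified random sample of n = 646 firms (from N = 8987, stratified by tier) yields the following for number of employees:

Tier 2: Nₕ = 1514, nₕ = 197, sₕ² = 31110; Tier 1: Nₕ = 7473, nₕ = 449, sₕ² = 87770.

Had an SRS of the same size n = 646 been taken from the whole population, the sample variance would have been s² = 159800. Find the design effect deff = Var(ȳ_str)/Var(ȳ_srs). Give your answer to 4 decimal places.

0.5703

Var(ȳ_str) = Σ Wₕ²(1−fₕ)sₕ²/nₕ with Wₕ = Nₕ/8987:
  Tier 2: (1514/8987)²·(1−197/1514)·31110/197 = 3.8986653
  Tier 1: (7473/8987)²·(1−449/7473)·87770/449 = 127.04271
  → Var(ȳ_str) = 130.94138.
Var(ȳ_srs) = (1 − 646/8987)·159800/646 = 229.58718.
deff = 130.94138 / 229.58718 = 0.5703.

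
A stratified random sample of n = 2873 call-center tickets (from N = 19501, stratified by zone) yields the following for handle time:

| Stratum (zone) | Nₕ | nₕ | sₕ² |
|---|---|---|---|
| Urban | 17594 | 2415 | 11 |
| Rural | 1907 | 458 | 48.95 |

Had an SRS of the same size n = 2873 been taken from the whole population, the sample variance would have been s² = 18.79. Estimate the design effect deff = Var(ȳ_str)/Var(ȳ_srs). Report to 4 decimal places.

0.7128

Var(ȳ_str) = Σ Wₕ²(1−fₕ)sₕ²/nₕ with Wₕ = Nₕ/19501:
  Urban: (17594/19501)²·(1−2415/17594)·11/2415 = 0.0031986707
  Rural: (1907/19501)²·(1−458/1907)·48.95/458 = 7.7659132 × 10^-4
  → Var(ȳ_str) = 0.003975262.
Var(ȳ_srs) = (1 − 2873/19501)·18.79/2873 = 0.0055766615.
deff = 0.003975262 / 0.0055766615 = 0.7128.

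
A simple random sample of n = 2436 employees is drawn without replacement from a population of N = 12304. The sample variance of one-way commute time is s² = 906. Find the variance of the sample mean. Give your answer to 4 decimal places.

0.2983

Under SRS without replacement, Var(ȳ) = (1 − f)·s²/n with f = n/N = 2436/12304 = 0.19798440.
Var(ȳ) = (1 − 0.19798440)·906/2436 = 0.80201560·0.37192118 = 0.29828659.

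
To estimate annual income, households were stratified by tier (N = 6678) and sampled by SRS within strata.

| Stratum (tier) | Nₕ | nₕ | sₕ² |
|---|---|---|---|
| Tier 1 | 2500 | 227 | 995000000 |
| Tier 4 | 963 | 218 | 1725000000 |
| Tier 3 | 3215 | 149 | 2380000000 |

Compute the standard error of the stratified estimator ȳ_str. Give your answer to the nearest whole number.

2053

Var(ȳ_str) = Σₕ Wₕ²(1 − fₕ)sₕ²/nₕ with Wₕ = Nₕ/N, N = 6678.
Tier 1: Wₕ = 0.37436358; term = 0.37436358²·(1 − 0.09080000)·995000000/227 = 558526.57.
Tier 4: Wₕ = 0.14420485; term = 0.14420485²·(1 − 0.22637591)·1725000000/218 = 127298.22.
Tier 3: Wₕ = 0.48143157; term = 0.48143157²·(1 − 0.04634526)·2380000000/149 = 3.5306201 × 10^6.
Sum = 4.2164449 × 10^6.
SE = √(4.2164449 × 10^6) = 2053.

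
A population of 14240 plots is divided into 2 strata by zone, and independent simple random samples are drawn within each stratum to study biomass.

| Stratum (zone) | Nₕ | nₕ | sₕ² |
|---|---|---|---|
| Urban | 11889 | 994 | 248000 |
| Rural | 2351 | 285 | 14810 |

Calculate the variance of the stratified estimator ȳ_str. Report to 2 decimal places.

160.62

Var(ȳ_str) = Σₕ Wₕ²(1 − fₕ)sₕ²/nₕ with Wₕ = Nₕ/N, N = 14240.
Urban: Wₕ = 0.83490169; term = 0.83490169²·(1 − 0.08360670)·248000/994 = 159.37415.
Rural: Wₕ = 0.16509831; term = 0.16509831²·(1 − 0.12122501)·14810/285 = 1.2447243.
Sum = 160.61887.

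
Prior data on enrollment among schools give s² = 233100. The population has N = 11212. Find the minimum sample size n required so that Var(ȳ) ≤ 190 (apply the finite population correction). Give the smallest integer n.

1106

Without fpc, n₀ = s²/D = 233100/190 = 1226.8421.
With fpc, (1 − n/N)·s²/n ≤ D requires n ≥ n₀/(1 + n₀/N) = 1226.8421/(1 + 1226.8421/11212) = 1105.8388.
Rounding up, n = 1106.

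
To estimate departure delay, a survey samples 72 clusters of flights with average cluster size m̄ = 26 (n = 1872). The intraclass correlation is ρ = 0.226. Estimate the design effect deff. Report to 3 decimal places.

deff = 1 + (26 − 1)·0.226 = 1 + 5.65 = 6.65.

6.650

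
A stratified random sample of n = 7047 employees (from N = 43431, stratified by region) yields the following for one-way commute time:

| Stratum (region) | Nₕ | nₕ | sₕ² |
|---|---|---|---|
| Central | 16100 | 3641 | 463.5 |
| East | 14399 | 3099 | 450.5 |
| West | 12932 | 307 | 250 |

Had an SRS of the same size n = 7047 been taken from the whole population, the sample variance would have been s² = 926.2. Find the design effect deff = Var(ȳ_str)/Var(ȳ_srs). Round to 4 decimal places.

0.8770

Var(ȳ_str) = Σ Wₕ²(1−fₕ)sₕ²/nₕ with Wₕ = Nₕ/43431:
  Central: (16100/43431)²·(1−3641/16100)·463.5/3641 = 0.0135375
  East: (14399/43431)²·(1−3099/14399)·450.5/3099 = 0.012539619
  West: (12932/43431)²·(1−307/12932)·250/307 = 0.070485382
  → Var(ȳ_str) = 0.096562501.
Var(ȳ_srs) = (1 − 7047/43431)·926.2/7047 = 0.11010603.
deff = 0.096562501 / 0.11010603 = 0.8770.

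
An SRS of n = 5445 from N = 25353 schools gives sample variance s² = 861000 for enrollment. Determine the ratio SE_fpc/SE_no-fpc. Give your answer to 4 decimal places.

0.8861

f = n/N = 5445/25353 = 0.21476748.
SE_no-fpc = √(s²/n) = 12.574845; SE_fpc = √((1−f)s²/n) = 11.142991.
Ratio = √(1−f) = 0.88613346.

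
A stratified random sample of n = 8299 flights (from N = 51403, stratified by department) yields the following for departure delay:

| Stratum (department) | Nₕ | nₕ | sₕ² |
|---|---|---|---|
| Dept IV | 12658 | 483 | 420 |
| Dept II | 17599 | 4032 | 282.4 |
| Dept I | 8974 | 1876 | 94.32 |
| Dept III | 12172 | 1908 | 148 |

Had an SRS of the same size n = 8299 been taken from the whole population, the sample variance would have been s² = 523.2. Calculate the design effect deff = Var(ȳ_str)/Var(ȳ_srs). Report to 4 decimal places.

1.1714

Var(ȳ_str) = Σ Wₕ²(1−fₕ)sₕ²/nₕ with Wₕ = Nₕ/51403:
  Dept IV: (12658/51403)²·(1−483/12658)·420/483 = 0.050717669
  Dept II: (17599/51403)²·(1−4032/17599)·282.4/4032 = 0.0063290577
  Dept I: (8974/51403)²·(1−1876/8974)·94.32/1876 = 0.0012120376
  Dept III: (12172/51403)²·(1−1908/12172)·148/1908 = 0.0036676256
  → Var(ȳ_str) = 0.06192639.
Var(ȳ_srs) = (1 − 8299/51403)·523.2/8299 = 0.052865346.
deff = 0.06192639 / 0.052865346 = 1.1714.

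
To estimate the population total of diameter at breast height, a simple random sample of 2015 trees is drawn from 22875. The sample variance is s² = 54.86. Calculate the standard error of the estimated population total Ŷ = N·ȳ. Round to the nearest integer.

Var(Ŷ) = N²·Var(ȳ) = N²·(1 − n/N)·s²/n.
f = 2015/22875 = 0.08808743; Var(ȳ) = 0.91191257·54.86/2015 = 0.024827555.
Var(Ŷ) = 22875² · 0.024827555 = 1.2991406 × 10^7.
SE(Ŷ) = √(1.2991406 × 10^7) = 3604.

3604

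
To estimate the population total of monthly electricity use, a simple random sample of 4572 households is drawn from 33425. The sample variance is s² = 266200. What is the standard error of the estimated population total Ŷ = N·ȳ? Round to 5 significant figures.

Var(Ŷ) = N²·Var(ȳ) = N²·(1 − n/N)·s²/n.
f = 4572/33425 = 0.13678384; Var(ȳ) = 0.86321616·266200/4572 = 50.259873.
Var(Ŷ) = 33425² · 50.259873 = 5.6151869 × 10^10.
SE(Ŷ) = √(5.6151869 × 10^10) = 236960.

236960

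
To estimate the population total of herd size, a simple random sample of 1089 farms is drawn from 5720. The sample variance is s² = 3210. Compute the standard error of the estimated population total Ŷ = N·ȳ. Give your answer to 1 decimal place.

Var(Ŷ) = N²·Var(ȳ) = N²·(1 − n/N)·s²/n.
f = 1089/5720 = 0.19038462; Var(ȳ) = 0.80961538·3210/1089 = 2.3864696.
Var(Ŷ) = 5720² · 2.3864696 = 7.8081467 × 10^7.
SE(Ŷ) = √(7.8081467 × 10^7) = 8836.4.

8836.4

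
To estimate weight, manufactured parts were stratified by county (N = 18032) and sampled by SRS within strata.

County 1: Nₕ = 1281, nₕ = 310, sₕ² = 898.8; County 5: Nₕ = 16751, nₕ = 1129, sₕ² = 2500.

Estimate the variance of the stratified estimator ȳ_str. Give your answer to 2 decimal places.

Var(ȳ_str) = Σₕ Wₕ²(1 − fₕ)sₕ²/nₕ with Wₕ = Nₕ/N, N = 18032.
County 1: Wₕ = 0.07104037; term = 0.07104037²·(1 − 0.24199844)·898.8/310 = 0.011091287.
County 5: Wₕ = 0.92895963; term = 0.92895963²·(1 − 0.06739896)·2500/1129 = 1.7821147.
Sum = 1.793206.

1.79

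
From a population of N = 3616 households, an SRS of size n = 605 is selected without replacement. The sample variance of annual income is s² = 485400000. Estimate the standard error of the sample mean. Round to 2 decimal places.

Under SRS without replacement, Var(ȳ) = (1 − f)·s²/n with f = n/N = 605/3616 = 0.16731195.
Var(ȳ) = (1 − 0.16731195)·485400000/605 = 0.83268805·802314.05 = 668077.32.
SE(ȳ) = √(668077.32) = 817.36.

817.36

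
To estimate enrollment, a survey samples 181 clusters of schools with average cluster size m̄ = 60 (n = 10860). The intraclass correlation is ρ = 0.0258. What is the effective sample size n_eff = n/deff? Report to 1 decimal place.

deff = 1 + (60 − 1)·0.0258 = 1 + 1.5222 = 2.5222.
n_eff = 10860 / 2.5222 = 4305.8.

4305.8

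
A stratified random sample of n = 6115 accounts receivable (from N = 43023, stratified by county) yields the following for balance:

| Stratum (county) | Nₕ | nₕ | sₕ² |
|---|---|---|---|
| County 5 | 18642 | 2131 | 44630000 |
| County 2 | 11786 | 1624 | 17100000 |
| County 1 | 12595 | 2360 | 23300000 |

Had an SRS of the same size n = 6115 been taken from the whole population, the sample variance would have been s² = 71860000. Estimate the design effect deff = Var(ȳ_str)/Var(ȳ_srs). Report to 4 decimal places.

Var(ȳ_str) = Σ Wₕ²(1−fₕ)sₕ²/nₕ with Wₕ = Nₕ/43023:
  County 5: (18642/43023)²·(1−2131/18642)·44630000/2131 = 3482.6348
  County 2: (11786/43023)²·(1−1624/11786)·17100000/1624 = 681.32501
  County 1: (12595/43023)²·(1−2360/12595)·23300000/2360 = 687.58842
  → Var(ȳ_str) = 4851.5482.
Var(ȳ_srs) = (1 − 6115/43023)·71860000/6115 = 10081.162.
deff = 4851.5482 / 10081.162 = 0.4812.

0.4812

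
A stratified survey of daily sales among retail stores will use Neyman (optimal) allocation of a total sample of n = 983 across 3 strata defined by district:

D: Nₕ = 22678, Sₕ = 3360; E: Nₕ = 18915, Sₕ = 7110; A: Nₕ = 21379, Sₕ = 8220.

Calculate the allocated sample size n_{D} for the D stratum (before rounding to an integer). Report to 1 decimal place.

193.8

Neyman allocation: nₕ = n·NₕSₕ / Σⱼ NⱼSⱼ.
Σ NⱼSⱼ = 22678·3360 + 18915·7110 + 21379·8220 = 3.8641911 × 10^8.
n_{D} = 983·22678·3360 / (3.8641911 × 10^8) = 193.8.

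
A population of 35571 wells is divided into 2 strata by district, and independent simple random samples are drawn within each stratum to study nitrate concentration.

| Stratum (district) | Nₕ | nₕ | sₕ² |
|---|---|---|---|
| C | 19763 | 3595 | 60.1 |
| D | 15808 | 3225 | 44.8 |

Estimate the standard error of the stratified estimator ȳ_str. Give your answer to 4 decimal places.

0.0800

Var(ȳ_str) = Σₕ Wₕ²(1 − fₕ)sₕ²/nₕ with Wₕ = Nₕ/N, N = 35571.
C: Wₕ = 0.55559304; term = 0.55559304²·(1 − 0.18190558)·60.1/3595 = 0.0042217508.
D: Wₕ = 0.44440696; term = 0.44440696²·(1 − 0.20401063)·44.8/3225 = 0.0021838222.
Sum = 0.006405573.
SE = √(0.006405573) = 0.0800.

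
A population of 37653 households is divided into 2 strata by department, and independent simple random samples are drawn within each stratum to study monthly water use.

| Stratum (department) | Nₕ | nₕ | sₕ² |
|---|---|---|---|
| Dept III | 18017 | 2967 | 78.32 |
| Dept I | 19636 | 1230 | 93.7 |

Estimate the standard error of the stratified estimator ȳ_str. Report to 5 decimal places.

0.15642

Var(ȳ_str) = Σₕ Wₕ²(1 − fₕ)sₕ²/nₕ with Wₕ = Nₕ/N, N = 37653.
Dept III: Wₕ = 0.47850105; term = 0.47850105²·(1 − 0.16467780)·78.32/2967 = 0.0050486463.
Dept I: Wₕ = 0.52149895; term = 0.52149895²·(1 − 0.06264005)·93.7/1230 = 0.019419934.
Sum = 0.02446858.
SE = √(0.02446858) = 0.15642.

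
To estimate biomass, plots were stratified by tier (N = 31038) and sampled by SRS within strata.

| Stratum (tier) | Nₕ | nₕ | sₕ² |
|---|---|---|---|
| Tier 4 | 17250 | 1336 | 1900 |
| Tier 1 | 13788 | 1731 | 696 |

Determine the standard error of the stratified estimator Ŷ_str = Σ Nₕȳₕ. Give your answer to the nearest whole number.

21383

Var(Ŷ_str) = Σₕ Nₕ²(1 − fₕ)sₕ²/nₕ.
Tier 4: 17250²·(1 − 1336/17250)·1900/1336 = 3.904052 × 10^8.
Tier 1: 13788²·(1 − 1731/13788)·696/1731 = 6.6842503 × 10^7.
Sum = 4.572477 × 10^8.
SE = √(4.572477 × 10^8) = 21383.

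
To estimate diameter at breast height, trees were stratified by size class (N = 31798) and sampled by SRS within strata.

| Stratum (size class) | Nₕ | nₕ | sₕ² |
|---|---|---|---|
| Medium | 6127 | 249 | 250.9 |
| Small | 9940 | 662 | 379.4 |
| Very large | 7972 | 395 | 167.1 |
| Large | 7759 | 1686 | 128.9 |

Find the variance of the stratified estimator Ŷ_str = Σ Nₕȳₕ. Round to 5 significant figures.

Var(Ŷ_str) = Σₕ Nₕ²(1 − fₕ)sₕ²/nₕ.
Medium: 6127²·(1 − 249/6127)·250.9/249 = 3.6289315 × 10^7.
Small: 9940²·(1 − 662/9940)·379.4/662 = 5.2854271 × 10^7.
Very large: 7972²·(1 − 395/7972)·167.1/395 = 2.555312 × 10^7.
Large: 7759²·(1 − 1686/7759)·128.9/1686 = 3.6025032 × 10^6.
Sum = 1.1829921 × 10^8.

1.1830 × 10^8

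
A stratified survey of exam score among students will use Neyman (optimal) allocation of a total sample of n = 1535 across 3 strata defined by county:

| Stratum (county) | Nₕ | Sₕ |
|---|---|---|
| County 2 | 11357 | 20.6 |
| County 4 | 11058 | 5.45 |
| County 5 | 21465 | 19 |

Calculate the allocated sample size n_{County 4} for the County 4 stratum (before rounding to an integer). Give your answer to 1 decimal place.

Neyman allocation: nₕ = n·NₕSₕ / Σⱼ NⱼSⱼ.
Σ NⱼSⱼ = 11357·20.6 + 11058·5.45 + 21465·19 = 702055.3.
n_{County 4} = 1535·11058·5.45 / 702055.3 = 131.8.

131.8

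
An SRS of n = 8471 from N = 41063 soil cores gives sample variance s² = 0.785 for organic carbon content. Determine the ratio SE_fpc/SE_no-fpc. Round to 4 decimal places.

f = n/N = 8471/41063 = 0.20629277.
SE_no-fpc = √(s²/n) = 0.0096264794; SE_fpc = √((1−f)s²/n) = 0.0085762544.
Ratio = √(1−f) = 0.89090248.

0.8909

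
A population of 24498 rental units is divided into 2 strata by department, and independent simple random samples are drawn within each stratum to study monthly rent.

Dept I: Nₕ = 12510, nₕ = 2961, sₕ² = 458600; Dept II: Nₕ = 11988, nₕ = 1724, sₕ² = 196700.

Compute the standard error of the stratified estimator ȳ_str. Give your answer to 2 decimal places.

Var(ȳ_str) = Σₕ Wₕ²(1 − fₕ)sₕ²/nₕ with Wₕ = Nₕ/N, N = 24498.
Dept I: Wₕ = 0.51065393; term = 0.51065393²·(1 − 0.23669065)·458600/2961 = 30.828301.
Dept II: Wₕ = 0.48934607; term = 0.48934607²·(1 − 0.14381048)·196700/1724 = 23.3921.
Sum = 54.220401.
SE = √(54.220401) = 7.36.

7.36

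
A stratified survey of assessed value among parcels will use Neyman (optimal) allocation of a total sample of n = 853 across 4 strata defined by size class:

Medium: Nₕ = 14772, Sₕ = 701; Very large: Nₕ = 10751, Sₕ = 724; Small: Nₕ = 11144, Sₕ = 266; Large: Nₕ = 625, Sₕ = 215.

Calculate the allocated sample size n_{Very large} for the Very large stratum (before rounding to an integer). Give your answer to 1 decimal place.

Neyman allocation: nₕ = n·NₕSₕ / Σⱼ NⱼSⱼ.
Σ NⱼSⱼ = 14772·701 + 10751·724 + 11144·266 + 625·215 = 2.1237575 × 10^7.
n_{Very large} = 853·10751·724 / (2.1237575 × 10^7) = 312.6.

312.6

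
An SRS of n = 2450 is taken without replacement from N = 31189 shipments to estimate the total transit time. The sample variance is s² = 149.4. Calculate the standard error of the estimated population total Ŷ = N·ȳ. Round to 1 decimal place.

7393.1

Var(Ŷ) = N²·Var(ȳ) = N²·(1 − n/N)·s²/n.
f = 2450/31189 = 0.07855334; Var(ȳ) = 0.92144666·149.4/2450 = 0.056189441.
Var(Ŷ) = 31189² · 0.056189441 = 5.4658488 × 10^7.
SE(Ŷ) = √(5.4658488 × 10^7) = 7393.1.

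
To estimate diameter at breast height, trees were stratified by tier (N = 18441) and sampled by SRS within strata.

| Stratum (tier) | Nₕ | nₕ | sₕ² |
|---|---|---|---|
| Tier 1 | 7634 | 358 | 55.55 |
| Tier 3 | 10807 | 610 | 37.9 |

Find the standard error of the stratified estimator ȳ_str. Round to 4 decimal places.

Var(ȳ_str) = Σₕ Wₕ²(1 − fₕ)sₕ²/nₕ with Wₕ = Nₕ/N, N = 18441.
Tier 1: Wₕ = 0.41396887; term = 0.41396887²·(1 − 0.04689547)·55.55/358 = 0.025344104.
Tier 3: Wₕ = 0.58603113; term = 0.58603113²·(1 − 0.05644490)·37.9/610 = 0.020133441.
Sum = 0.045477545.
SE = √(0.045477545) = 0.2133.

0.2133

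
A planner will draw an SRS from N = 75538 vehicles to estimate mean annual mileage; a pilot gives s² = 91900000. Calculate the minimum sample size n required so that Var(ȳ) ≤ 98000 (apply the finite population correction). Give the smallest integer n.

Without fpc, n₀ = s²/D = 91900000/98000 = 937.7551.
With fpc, (1 − n/N)·s²/n ≤ D requires n ≥ n₀/(1 + n₀/N) = 937.7551/(1 + 937.7551/75538) = 926.2562.
Rounding up, n = 927.

927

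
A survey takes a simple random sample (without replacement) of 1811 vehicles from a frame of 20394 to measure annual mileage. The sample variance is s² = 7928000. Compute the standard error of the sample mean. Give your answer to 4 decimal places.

63.1581

Under SRS without replacement, Var(ȳ) = (1 − f)·s²/n with f = n/N = 1811/20394 = 0.08880063.
Var(ȳ) = (1 − 0.08880063)·7928000/1811 = 0.91119937·4377.6919 = 3988.9501.
SE(ȳ) = √(3988.9501) = 63.1581.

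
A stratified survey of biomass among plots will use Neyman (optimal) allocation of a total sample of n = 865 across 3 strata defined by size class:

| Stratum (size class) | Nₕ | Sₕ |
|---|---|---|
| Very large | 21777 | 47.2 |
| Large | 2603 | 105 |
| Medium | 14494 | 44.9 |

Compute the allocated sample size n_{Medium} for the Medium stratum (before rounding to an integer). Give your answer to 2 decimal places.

288.39

Neyman allocation: nₕ = n·NₕSₕ / Σⱼ NⱼSⱼ.
Σ NⱼSⱼ = 21777·47.2 + 2603·105 + 14494·44.9 = 1.95197 × 10^6.
n_{Medium} = 865·14494·44.9 / (1.95197 × 10^6) = 288.39.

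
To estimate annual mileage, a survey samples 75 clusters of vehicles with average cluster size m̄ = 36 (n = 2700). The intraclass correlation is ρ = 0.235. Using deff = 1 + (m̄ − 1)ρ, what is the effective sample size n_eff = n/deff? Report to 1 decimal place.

deff = 1 + (36 − 1)·0.235 = 1 + 8.225 = 9.225.
n_eff = 2700 / 9.225 = 292.7.

292.7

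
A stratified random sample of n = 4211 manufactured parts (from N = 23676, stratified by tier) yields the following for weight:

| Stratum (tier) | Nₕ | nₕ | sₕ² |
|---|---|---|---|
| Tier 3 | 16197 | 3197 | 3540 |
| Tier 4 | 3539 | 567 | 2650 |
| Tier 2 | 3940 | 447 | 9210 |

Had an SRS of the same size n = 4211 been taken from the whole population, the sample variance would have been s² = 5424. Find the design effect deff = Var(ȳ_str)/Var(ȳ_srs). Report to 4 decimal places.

0.9533

Var(ȳ_str) = Σ Wₕ²(1−fₕ)sₕ²/nₕ with Wₕ = Nₕ/23676:
  Tier 3: (16197/23676)²·(1−3197/16197)·3540/3197 = 0.41593158
  Tier 4: (3539/23676)²·(1−567/3539)·2650/567 = 0.087695139
  Tier 2: (3940/23676)²·(1−447/3940)·9210/447 = 0.5058599
  → Var(ȳ_str) = 1.0094866.
Var(ȳ_srs) = (1 − 4211/23676)·5424/4211 = 1.0589623.
deff = 1.0094866 / 1.0589623 = 0.9533.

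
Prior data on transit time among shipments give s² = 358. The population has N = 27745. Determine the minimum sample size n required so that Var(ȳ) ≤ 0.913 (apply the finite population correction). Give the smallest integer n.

Without fpc, n₀ = s²/D = 358/0.913 = 392.1139.
With fpc, (1 − n/N)·s²/n ≤ D requires n ≥ n₀/(1 + n₀/N) = 392.1139/(1 + 392.1139/27745) = 386.6495.
Rounding up, n = 387.

387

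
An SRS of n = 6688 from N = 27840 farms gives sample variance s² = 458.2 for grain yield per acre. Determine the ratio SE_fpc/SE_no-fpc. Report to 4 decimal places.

0.8716

f = n/N = 6688/27840 = 0.24022989.
SE_no-fpc = √(s²/n) = 0.26174561; SE_fpc = √((1−f)s²/n) = 0.22815002.
Ratio = √(1−f) = 0.87164793.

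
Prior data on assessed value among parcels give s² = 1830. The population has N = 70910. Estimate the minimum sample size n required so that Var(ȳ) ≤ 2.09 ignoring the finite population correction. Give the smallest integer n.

Without fpc, n₀ = s²/D = 1830/2.09 = 875.5981.
Rounding up, n = 876.

876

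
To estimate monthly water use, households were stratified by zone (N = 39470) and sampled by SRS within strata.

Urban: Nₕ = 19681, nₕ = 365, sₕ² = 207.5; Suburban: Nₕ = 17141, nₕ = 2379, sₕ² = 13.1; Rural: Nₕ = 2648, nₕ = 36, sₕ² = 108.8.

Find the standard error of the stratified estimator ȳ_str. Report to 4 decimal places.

Var(ȳ_str) = Σₕ Wₕ²(1 − fₕ)sₕ²/nₕ with Wₕ = Nₕ/N, N = 39470.
Urban: Wₕ = 0.49863187; term = 0.49863187²·(1 − 0.01854581)·207.5/365 = 0.13872519.
Suburban: Wₕ = 0.43427920; term = 0.43427920²·(1 − 0.13879004)·13.1/2379 = 8.9438387 × 10^-4.
Rural: Wₕ = 0.06708893; term = 0.06708893²·(1 − 0.01359517)·108.8/36 = 0.013417861.
Sum = 0.15303743.
SE = √(0.15303743) = 0.3912.

0.3912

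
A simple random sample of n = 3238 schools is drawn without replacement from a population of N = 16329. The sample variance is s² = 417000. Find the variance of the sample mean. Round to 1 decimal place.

Under SRS without replacement, Var(ȳ) = (1 − f)·s²/n with f = n/N = 3238/16329 = 0.19829751.
Var(ȳ) = (1 − 0.19829751)·417000/3238 = 0.80170249·128.7832 = 103.24581.

103.2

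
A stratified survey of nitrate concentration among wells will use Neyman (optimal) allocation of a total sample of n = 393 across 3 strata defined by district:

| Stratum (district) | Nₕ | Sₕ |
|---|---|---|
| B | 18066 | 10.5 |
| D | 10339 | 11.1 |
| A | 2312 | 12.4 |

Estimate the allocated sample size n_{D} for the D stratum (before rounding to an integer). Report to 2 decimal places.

135.39

Neyman allocation: nₕ = n·NₕSₕ / Σⱼ NⱼSⱼ.
Σ NⱼSⱼ = 18066·10.5 + 10339·11.1 + 2312·12.4 = 333124.7.
n_{D} = 393·10339·11.1 / 333124.7 = 135.39.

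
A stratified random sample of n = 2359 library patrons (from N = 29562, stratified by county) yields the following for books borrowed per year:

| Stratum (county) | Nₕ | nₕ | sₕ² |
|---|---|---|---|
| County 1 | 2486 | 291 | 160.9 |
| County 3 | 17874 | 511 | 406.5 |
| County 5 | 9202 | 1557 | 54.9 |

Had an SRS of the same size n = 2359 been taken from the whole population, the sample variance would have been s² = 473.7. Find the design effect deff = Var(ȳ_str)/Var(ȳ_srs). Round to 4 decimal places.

Var(ȳ_str) = Σ Wₕ²(1−fₕ)sₕ²/nₕ with Wₕ = Nₕ/29562:
  County 1: (2486/29562)²·(1−291/2486)·160.9/291 = 0.0034524793
  County 3: (17874/29562)²·(1−511/17874)·406.5/511 = 0.28250006
  County 5: (9202/29562)²·(1−1557/9202)·54.9/1557 = 0.0028384146
  → Var(ȳ_str) = 0.28879095.
Var(ȳ_srs) = (1 − 2359/29562)·473.7/2359 = 0.18478148.
deff = 0.28879095 / 0.18478148 = 1.5629.

1.5629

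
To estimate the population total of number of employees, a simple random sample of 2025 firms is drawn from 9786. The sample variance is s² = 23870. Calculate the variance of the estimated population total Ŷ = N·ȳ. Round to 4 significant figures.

8.953 × 10^8

Var(Ŷ) = N²·Var(ȳ) = N²·(1 − n/N)·s²/n.
f = 2025/9786 = 0.20692826; Var(ȳ) = 0.79307174·23870/2025 = 9.3484555.
Var(Ŷ) = 9786² · 9.3484555 = 8.9526228 × 10^8.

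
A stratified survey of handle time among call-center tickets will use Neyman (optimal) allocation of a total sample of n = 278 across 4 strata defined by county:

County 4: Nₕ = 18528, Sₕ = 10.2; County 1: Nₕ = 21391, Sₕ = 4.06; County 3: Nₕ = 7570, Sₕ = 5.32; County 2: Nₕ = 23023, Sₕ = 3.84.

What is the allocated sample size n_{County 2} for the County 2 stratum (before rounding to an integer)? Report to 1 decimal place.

60.8

Neyman allocation: nₕ = n·NₕSₕ / Σⱼ NⱼSⱼ.
Σ NⱼSⱼ = 18528·10.2 + 21391·4.06 + 7570·5.32 + 23023·3.84 = 404513.78.
n_{County 2} = 278·23023·3.84 / 404513.78 = 60.8.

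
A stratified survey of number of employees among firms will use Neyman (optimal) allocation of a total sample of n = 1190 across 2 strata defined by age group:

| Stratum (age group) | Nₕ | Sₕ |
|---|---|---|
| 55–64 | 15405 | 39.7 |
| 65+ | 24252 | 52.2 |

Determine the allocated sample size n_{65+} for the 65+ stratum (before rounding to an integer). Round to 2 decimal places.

Neyman allocation: nₕ = n·NₕSₕ / Σⱼ NⱼSⱼ.
Σ NⱼSⱼ = 15405·39.7 + 24252·52.2 = 1.8775329 × 10^6.
n_{65+} = 1190·24252·52.2 / (1.8775329 × 10^6) = 802.38.

802.38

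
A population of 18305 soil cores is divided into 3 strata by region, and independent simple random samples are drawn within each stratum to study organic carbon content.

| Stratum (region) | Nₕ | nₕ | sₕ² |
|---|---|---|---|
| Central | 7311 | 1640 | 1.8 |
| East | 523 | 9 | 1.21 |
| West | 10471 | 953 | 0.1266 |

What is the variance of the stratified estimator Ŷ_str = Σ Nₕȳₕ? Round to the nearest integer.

Var(Ŷ_str) = Σₕ Nₕ²(1 − fₕ)sₕ²/nₕ.
Central: 7311²·(1 − 1640/7311)·1.8/1640 = 45505.625.
East: 523²·(1 − 9/523)·1.21/9 = 36141.624.
West: 10471²·(1 − 953/10471)·0.1266/953 = 13239.594.
Sum = 94886.843.

94887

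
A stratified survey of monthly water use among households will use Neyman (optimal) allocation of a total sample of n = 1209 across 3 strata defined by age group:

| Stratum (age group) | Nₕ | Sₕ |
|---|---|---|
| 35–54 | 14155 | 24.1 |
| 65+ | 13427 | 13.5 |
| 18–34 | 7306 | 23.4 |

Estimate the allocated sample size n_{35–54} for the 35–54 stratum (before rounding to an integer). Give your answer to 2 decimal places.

Neyman allocation: nₕ = n·NₕSₕ / Σⱼ NⱼSⱼ.
Σ NⱼSⱼ = 14155·24.1 + 13427·13.5 + 7306·23.4 = 693360.4.
n_{35–54} = 1209·14155·24.1 / 693360.4 = 594.83.

594.83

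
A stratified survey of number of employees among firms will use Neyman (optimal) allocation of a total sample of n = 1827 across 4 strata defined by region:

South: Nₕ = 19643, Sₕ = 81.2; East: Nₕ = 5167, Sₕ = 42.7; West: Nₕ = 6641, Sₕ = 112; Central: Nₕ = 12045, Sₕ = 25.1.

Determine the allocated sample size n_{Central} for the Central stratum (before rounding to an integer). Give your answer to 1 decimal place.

193.0

Neyman allocation: nₕ = n·NₕSₕ / Σⱼ NⱼSⱼ.
Σ NⱼSⱼ = 19643·81.2 + 5167·42.7 + 6641·112 + 12045·25.1 = 2.861764 × 10^6.
n_{Central} = 1827·12045·25.1 / (2.861764 × 10^6) = 193.0.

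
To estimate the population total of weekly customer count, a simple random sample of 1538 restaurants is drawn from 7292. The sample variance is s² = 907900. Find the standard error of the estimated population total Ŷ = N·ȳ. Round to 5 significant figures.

Var(Ŷ) = N²·Var(ȳ) = N²·(1 − n/N)·s²/n.
f = 1538/7292 = 0.21091607; Var(ȳ) = 0.78908393·907900/1538 = 465.80579.
Var(Ŷ) = 7292² · 465.80579 = 2.4768414 × 10^10.
SE(Ŷ) = √(2.4768414 × 10^10) = 157380.

157380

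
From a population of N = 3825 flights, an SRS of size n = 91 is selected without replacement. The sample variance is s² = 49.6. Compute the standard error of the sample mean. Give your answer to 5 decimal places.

Under SRS without replacement, Var(ȳ) = (1 − f)·s²/n with f = n/N = 91/3825 = 0.02379085.
Var(ȳ) = (1 − 0.02379085)·49.6/91 = 0.97620915·0.54505495 = 0.53208762.
SE(ȳ) = √(0.53208762) = 0.72944.

0.72944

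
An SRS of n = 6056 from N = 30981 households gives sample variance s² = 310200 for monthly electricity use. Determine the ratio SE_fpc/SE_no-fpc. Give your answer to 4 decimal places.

0.8970

f = n/N = 6056/30981 = 0.19547465.
SE_no-fpc = √(s²/n) = 7.1569497; SE_fpc = √((1−f)s²/n) = 6.4194502.
Ratio = √(1−f) = 0.89695337.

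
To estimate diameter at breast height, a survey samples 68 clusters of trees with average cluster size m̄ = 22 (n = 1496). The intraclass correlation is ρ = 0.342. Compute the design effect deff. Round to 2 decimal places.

deff = 1 + (22 − 1)·0.342 = 1 + 7.182 = 8.182.

8.18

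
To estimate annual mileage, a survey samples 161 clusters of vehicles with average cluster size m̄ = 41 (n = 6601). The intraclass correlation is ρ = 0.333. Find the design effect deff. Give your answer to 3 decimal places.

14.320

deff = 1 + (41 − 1)·0.333 = 1 + 13.32 = 14.32.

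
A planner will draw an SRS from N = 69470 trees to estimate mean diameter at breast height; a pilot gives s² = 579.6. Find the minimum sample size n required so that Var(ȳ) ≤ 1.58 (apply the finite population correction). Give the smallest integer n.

Without fpc, n₀ = s²/D = 579.6/1.58 = 366.8354.
With fpc, (1 − n/N)·s²/n ≤ D requires n ≥ n₀/(1 + n₀/N) = 366.8354/(1 + 366.8354/69470) = 364.9085.
Rounding up, n = 365.

365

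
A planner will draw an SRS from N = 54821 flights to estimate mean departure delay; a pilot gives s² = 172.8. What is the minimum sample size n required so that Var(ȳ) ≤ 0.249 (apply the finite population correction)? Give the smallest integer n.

Without fpc, n₀ = s²/D = 172.8/0.249 = 693.9759.
With fpc, (1 − n/N)·s²/n ≤ D requires n ≥ n₀/(1 + n₀/N) = 693.9759/(1 + 693.9759/54821) = 685.3007.
Rounding up, n = 686.

686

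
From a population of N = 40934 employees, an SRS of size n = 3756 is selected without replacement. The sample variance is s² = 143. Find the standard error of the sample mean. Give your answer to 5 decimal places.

Under SRS without replacement, Var(ȳ) = (1 − f)·s²/n with f = n/N = 3756/40934 = 0.09175746.
Var(ȳ) = (1 − 0.09175746)·143/3756 = 0.90824254·0.038072417 = 0.034578989.
SE(ȳ) = √(0.034578989) = 0.18595.

0.18595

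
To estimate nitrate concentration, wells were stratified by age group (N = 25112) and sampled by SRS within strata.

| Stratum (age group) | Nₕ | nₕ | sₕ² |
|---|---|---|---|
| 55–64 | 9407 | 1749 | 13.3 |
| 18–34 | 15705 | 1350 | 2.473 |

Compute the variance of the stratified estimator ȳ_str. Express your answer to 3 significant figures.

0.00152

Var(ȳ_str) = Σₕ Wₕ²(1 − fₕ)sₕ²/nₕ with Wₕ = Nₕ/N, N = 25112.
55–64: Wₕ = 0.37460178; term = 0.37460178²·(1 − 0.18592537)·13.3/1749 = 8.6869182 × 10^-4.
18–34: Wₕ = 0.62539822; term = 0.62539822²·(1 − 0.08595989)·2.473/1350 = 6.5489079 × 10^-4.
Sum = 0.0015235826.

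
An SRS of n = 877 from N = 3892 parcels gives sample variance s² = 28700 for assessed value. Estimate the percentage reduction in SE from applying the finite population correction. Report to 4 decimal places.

11.9849

f = n/N = 877/3892 = 0.22533402.
SE_no-fpc = √(s²/n) = 5.7205943; SE_fpc = √((1−f)s²/n) = 5.0349875.
Ratio = √(1−f) = 0.88015111. Reduction = 100·(1 − 0.88015111) = 11.9849%.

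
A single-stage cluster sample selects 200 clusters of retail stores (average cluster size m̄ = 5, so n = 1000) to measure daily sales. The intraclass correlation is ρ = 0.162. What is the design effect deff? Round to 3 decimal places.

1.648

deff = 1 + (5 − 1)·0.162 = 1 + 0.648 = 1.648.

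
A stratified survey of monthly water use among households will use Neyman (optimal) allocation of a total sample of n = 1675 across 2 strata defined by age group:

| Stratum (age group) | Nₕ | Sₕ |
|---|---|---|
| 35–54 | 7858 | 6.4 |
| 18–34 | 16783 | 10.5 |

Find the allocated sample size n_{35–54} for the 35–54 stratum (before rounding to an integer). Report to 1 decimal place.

Neyman allocation: nₕ = n·NₕSₕ / Σⱼ NⱼSⱼ.
Σ NⱼSⱼ = 7858·6.4 + 16783·10.5 = 226512.7.
n_{35–54} = 1675·7858·6.4 / 226512.7 = 371.9.

371.9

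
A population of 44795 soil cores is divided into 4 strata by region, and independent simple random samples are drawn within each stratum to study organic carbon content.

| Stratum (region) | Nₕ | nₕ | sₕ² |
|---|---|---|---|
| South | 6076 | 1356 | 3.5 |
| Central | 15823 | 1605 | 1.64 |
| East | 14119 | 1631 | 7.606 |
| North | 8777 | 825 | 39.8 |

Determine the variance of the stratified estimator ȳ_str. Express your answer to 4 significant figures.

Var(ȳ_str) = Σₕ Wₕ²(1 − fₕ)sₕ²/nₕ with Wₕ = Nₕ/N, N = 44795.
South: Wₕ = 0.13564014; term = 0.13564014²·(1 − 0.22317314)·3.5/1356 = 3.6890032 × 10^-5.
Central: Wₕ = 0.35323139; term = 0.35323139²·(1 − 0.10143462)·1.64/1605 = 1.1456107 × 10^-4.
East: Wₕ = 0.31519143; term = 0.31519143²·(1 − 0.11551810)·7.606/1631 = 4.0976995 × 10^-4.
North: Wₕ = 0.19593705; term = 0.19593705²·(1 − 0.09399567)·39.8/825 = 0.0016780021.
Sum = 0.0022392232.

0.002239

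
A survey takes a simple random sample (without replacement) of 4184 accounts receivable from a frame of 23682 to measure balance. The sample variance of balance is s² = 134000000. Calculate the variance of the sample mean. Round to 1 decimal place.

26368.5

Under SRS without replacement, Var(ȳ) = (1 − f)·s²/n with f = n/N = 4184/23682 = 0.17667427.
Var(ȳ) = (1 − 0.17667427)·134000000/4184 = 0.82332573·32026.769 = 26368.463.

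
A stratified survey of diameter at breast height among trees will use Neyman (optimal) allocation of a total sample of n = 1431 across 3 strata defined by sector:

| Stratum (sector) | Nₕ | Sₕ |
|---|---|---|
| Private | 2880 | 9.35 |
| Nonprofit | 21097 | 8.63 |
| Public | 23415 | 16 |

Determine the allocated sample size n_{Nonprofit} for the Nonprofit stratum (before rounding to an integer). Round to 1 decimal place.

Neyman allocation: nₕ = n·NₕSₕ / Σⱼ NⱼSⱼ.
Σ NⱼSⱼ = 2880·9.35 + 21097·8.63 + 23415·16 = 583635.11.
n_{Nonprofit} = 1431·21097·8.63 / 583635.11 = 446.4.

446.4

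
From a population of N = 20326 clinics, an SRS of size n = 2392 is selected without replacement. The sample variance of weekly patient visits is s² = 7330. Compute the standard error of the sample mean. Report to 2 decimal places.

1.64

Under SRS without replacement, Var(ȳ) = (1 − f)·s²/n with f = n/N = 2392/20326 = 0.11768179.
Var(ȳ) = (1 − 0.11768179)·7330/2392 = 0.88231821·3.0643813 = 2.7037594.
SE(ȳ) = √(2.7037594) = 1.64.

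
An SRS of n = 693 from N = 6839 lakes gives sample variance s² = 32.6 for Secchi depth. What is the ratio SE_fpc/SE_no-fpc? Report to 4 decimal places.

f = n/N = 693/6839 = 0.10133060.
SE_no-fpc = √(s²/n) = 0.21689133; SE_fpc = √((1−f)s²/n) = 0.20560902.
Ratio = √(1−f) = 0.94798175.

0.9480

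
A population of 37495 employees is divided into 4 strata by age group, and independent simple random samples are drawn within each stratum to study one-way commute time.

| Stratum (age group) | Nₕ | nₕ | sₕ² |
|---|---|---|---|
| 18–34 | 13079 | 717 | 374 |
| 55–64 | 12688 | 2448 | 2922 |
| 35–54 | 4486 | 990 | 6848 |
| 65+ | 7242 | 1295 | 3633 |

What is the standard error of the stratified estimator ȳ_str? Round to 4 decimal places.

Var(ȳ_str) = Σₕ Wₕ²(1 − fₕ)sₕ²/nₕ with Wₕ = Nₕ/N, N = 37495.
18–34: Wₕ = 0.34881984; term = 0.34881984²·(1 − 0.05482070)·374/717 = 0.059988639.
55–64: Wₕ = 0.33839179; term = 0.33839179²·(1 − 0.19293821)·2922/2448 = 0.11031008.
35–54: Wₕ = 0.11964262; term = 0.11964262²·(1 − 0.22068658)·6848/990 = 0.077163609.
65+: Wₕ = 0.19314575; term = 0.19314575²·(1 − 0.17881801)·3633/1295 = 0.085941983.
Sum = 0.33340431.
SE = √(0.33340431) = 0.5774.

0.5774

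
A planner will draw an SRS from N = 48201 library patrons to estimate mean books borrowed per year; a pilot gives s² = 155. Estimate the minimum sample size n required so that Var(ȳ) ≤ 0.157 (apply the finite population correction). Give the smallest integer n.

Without fpc, n₀ = s²/D = 155/0.157 = 987.2611.
With fpc, (1 − n/N)·s²/n ≤ D requires n ≥ n₀/(1 + n₀/N) = 987.2611/(1 + 987.2611/48201) = 967.4457.
Rounding up, n = 968.

968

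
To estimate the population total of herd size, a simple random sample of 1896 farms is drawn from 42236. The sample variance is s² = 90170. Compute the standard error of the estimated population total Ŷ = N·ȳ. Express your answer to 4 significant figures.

284700

Var(Ŷ) = N²·Var(ȳ) = N²·(1 − n/N)·s²/n.
f = 1896/42236 = 0.04489061; Var(ȳ) = 0.95510939·90170/1896 = 45.423108.
Var(Ŷ) = 42236² · 45.423108 = 8.102936 × 10^10.
SE(Ŷ) = √(8.102936 × 10^10) = 284700.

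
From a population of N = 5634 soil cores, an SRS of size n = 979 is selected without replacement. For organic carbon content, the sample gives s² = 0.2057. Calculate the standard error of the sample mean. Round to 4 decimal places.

0.0132

Under SRS without replacement, Var(ȳ) = (1 − f)·s²/n with f = n/N = 979/5634 = 0.17376642.
Var(ȳ) = (1 − 0.17376642)·0.2057/979 = 0.82623358·2.1011236 × 10^-4 = 1.7360189 × 10^-4.
SE(ȳ) = √(1.7360189 × 10^-4) = 0.0132.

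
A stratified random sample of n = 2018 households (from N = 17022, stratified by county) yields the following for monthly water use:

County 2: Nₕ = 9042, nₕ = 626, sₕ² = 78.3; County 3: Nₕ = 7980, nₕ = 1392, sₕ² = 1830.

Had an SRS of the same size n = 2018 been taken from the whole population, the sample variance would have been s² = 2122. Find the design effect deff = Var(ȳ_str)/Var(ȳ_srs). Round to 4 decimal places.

0.2928

Var(ȳ_str) = Σ Wₕ²(1−fₕ)sₕ²/nₕ with Wₕ = Nₕ/17022:
  County 2: (9042/17022)²·(1−626/9042)·78.3/626 = 0.032850084
  County 3: (7980/17022)²·(1−1392/7980)·1830/1392 = 0.23853228
  → Var(ȳ_str) = 0.27138236.
Var(ȳ_srs) = (1 − 2018/17022)·2122/2018 = 0.92687397.
deff = 0.27138236 / 0.92687397 = 0.2928.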